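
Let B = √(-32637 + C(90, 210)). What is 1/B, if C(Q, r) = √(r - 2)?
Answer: -I/√(32637 - 4*√13) ≈ -0.0055366*I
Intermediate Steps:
C(Q, r) = √(-2 + r)
B = √(-32637 + 4*√13) (B = √(-32637 + √(-2 + 210)) = √(-32637 + √208) = √(-32637 + 4*√13) ≈ 180.62*I)
1/B = 1/(√(-32637 + 4*√13)) = (-32637 + 4*√13)^(-½)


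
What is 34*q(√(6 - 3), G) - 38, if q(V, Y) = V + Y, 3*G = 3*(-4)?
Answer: -174 + 34*√3 ≈ -115.11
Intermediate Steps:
G = -4 (G = (3*(-4))/3 = (⅓)*(-12) = -4)
34*q(√(6 - 3), G) - 38 = 34*(√(6 - 3) - 4) - 38 = 34*(√3 - 4) - 38 = 34*(-4 + √3) - 38 = (-136 + 34*√3) - 38 = -174 + 34*√3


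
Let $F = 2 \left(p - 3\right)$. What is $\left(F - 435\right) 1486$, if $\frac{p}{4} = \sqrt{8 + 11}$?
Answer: $-655326 + 11888 \sqrt{19} \approx -6.0351 \cdot 10^{5}$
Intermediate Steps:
$p = 4 \sqrt{19}$ ($p = 4 \sqrt{8 + 11} = 4 \sqrt{19} \approx 17.436$)
$F = -6 + 8 \sqrt{19}$ ($F = 2 \left(4 \sqrt{19} - 3\right) = 2 \left(-3 + 4 \sqrt{19}\right) = -6 + 8 \sqrt{19} \approx 28.871$)
$\left(F - 435\right) 1486 = \left(\left(-6 + 8 \sqrt{19}\right) - 435\right) 1486 = \left(-441 + 8 \sqrt{19}\right) 1486 = -655326 + 11888 \sqrt{19}$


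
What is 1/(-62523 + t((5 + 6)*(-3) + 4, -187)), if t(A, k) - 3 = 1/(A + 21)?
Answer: -8/500161 ≈ -1.5995e-5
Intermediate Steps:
t(A, k) = 3 + 1/(21 + A) (t(A, k) = 3 + 1/(A + 21) = 3 + 1/(21 + A))
1/(-62523 + t((5 + 6)*(-3) + 4, -187)) = 1/(-62523 + (64 + 3*((5 + 6)*(-3) + 4))/(21 + ((5 + 6)*(-3) + 4))) = 1/(-62523 + (64 + 3*(11*(-3) + 4))/(21 + (11*(-3) + 4))) = 1/(-62523 + (64 + 3*(-33 + 4))/(21 + (-33 + 4))) = 1/(-62523 + (64 + 3*(-29))/(21 - 29)) = 1/(-62523 + (64 - 87)/(-8)) = 1/(-62523 - 1/8*(-23)) = 1/(-62523 + 23/8) = 1/(-500161/8) = -8/500161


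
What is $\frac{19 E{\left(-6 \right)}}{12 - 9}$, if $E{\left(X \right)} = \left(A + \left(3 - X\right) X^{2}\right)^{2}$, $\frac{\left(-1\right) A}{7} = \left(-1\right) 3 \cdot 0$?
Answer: $664848$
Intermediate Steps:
$A = 0$ ($A = - 7 \left(-1\right) 3 \cdot 0 = - 7 \left(\left(-3\right) 0\right) = \left(-7\right) 0 = 0$)
$E{\left(X \right)} = X^{4} \left(3 - X\right)^{2}$ ($E{\left(X \right)} = \left(0 + \left(3 - X\right) X^{2}\right)^{2} = \left(0 + X^{2} \left(3 - X\right)\right)^{2} = \left(X^{2} \left(3 - X\right)\right)^{2} = X^{4} \left(3 - X\right)^{2}$)
$\frac{19 E{\left(-6 \right)}}{12 - 9} = \frac{19 \left(-6\right)^{4} \left(3 - -6\right)^{2}}{12 - 9} = \frac{19 \cdot 1296 \left(3 + 6\right)^{2}}{3} = 19 \cdot 1296 \cdot 9^{2} \cdot \frac{1}{3} = 19 \cdot 1296 \cdot 81 \cdot \frac{1}{3} = 19 \cdot 104976 \cdot \frac{1}{3} = 1994544 \cdot \frac{1}{3} = 664848$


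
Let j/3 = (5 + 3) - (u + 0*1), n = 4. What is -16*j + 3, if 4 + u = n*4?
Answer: 195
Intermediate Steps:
u = 12 (u = -4 + 4*4 = -4 + 16 = 12)
j = -12 (j = 3*((5 + 3) - (12 + 0*1)) = 3*(8 - (12 + 0)) = 3*(8 - 1*12) = 3*(8 - 12) = 3*(-4) = -12)
-16*j + 3 = -16*(-12) + 3 = 192 + 3 = 195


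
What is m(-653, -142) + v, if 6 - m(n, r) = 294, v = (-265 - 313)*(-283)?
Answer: 163286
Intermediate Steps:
v = 163574 (v = -578*(-283) = 163574)
m(n, r) = -288 (m(n, r) = 6 - 1*294 = 6 - 294 = -288)
m(-653, -142) + v = -288 + 163574 = 163286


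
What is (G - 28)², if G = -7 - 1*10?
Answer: 2025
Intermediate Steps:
G = -17 (G = -7 - 10 = -17)
(G - 28)² = (-17 - 28)² = (-45)² = 2025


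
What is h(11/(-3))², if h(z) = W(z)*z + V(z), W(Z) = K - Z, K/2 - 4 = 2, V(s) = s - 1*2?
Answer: 322624/81 ≈ 3983.0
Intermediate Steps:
V(s) = -2 + s (V(s) = s - 2 = -2 + s)
K = 12 (K = 8 + 2*2 = 8 + 4 = 12)
W(Z) = 12 - Z
h(z) = -2 + z + z*(12 - z) (h(z) = (12 - z)*z + (-2 + z) = z*(12 - z) + (-2 + z) = -2 + z + z*(12 - z))
h(11/(-3))² = (-2 + 11/(-3) - 11/(-3)*(-12 + 11/(-3)))² = (-2 + 11*(-⅓) - 11*(-⅓)*(-12 + 11*(-⅓)))² = (-2 - 11/3 - 1*(-11/3)*(-12 - 11/3))² = (-2 - 11/3 - 1*(-11/3)*(-47/3))² = (-2 - 11/3 - 517/9)² = (-568/9)² = 322624/81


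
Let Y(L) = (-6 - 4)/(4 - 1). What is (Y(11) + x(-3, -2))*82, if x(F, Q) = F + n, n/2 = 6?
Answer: 1394/3 ≈ 464.67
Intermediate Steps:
n = 12 (n = 2*6 = 12)
Y(L) = -10/3
x(F, Q) = 12 + F (x(F, Q) = F + 12 = 12 + F)
(Y(11) + x(-3, -2))*82 = (-10/3 + (12 - 3))*82 = (-10/3 + 9)*82 = (17/3)*82 = 1394/3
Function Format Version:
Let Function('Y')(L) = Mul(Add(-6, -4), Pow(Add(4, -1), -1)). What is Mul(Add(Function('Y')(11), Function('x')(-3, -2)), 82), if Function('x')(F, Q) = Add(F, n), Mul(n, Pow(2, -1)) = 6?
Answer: Rational(1394, 3) ≈ 464.67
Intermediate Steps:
n = 12 (n = Mul(2, 6) = 12)
Function('Y')(L) = Rational(-10, 3) (Function('Y')(L) = Mul(-10, Pow(3, -1)) = Mul(-10, Rational(1, 3)) = Rational(-10, 3))
Function('x')(F, Q) = Add(12, F) (Function('x')(F, Q) = Add(F, 12) = Add(12, F))
Mul(Add(Function('Y')(11), Function('x')(-3, -2)), 82) = Mul(Add(Rational(-10, 3), Add(12, -3)), 82) = Mul(Add(Rational(-10, 3), 9), 82) = Mul(Rational(17, 3), 82) = Rational(1394, 3)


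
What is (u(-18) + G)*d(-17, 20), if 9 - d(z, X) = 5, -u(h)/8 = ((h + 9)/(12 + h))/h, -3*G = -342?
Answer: 1376/3 ≈ 458.67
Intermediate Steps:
G = 114 (G = -1/3*(-342) = 114)
u(h) = -8*(9 + h)/(h*(12 + h)) (u(h) = -8*(h + 9)/(12 + h)/h = -8*(9 + h)/(12 + h)/h = -8*(9 + h)/(h*(12 + h)))
d(z, X) = 4 (d(z, X) = 9 - 1*5 = 9 - 5 = 4)
(u(-18) + G)*d(-17, 20) = (8*(-9 - 1*(-18))/(-18*(12 - 18)) + 114)*4 = (8*(-1/18)*(-9 + 18)/(-6) + 114)*4 = (8*(-1/18)*(-1/6)*9 + 114)*4 = (2/3 + 114)*4 = (344/3)*4 = 1376/3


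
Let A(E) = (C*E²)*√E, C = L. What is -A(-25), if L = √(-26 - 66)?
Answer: 6250*√23 ≈ 29974.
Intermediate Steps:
L = 2*I*√23 (L = √(-92) = 2*I*√23 ≈ 9.5917*I)
C = 2*I*√23 ≈ 9.5917*I
A(E) = 2*I*√23*E^(5/2) (A(E) = ((2*I*√23)*E²)*√E = (2*I*√23*E²)*√E = 2*I*√23*E^(5/2))
-A(-25) = -2*I*√23*(-25)^(5/2) = -2*I*√23*3125*I = -(-6250)*√23 = 6250*√23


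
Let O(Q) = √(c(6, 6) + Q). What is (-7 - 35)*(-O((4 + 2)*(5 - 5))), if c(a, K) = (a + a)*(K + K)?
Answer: 504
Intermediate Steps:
c(a, K) = 4*K*a (c(a, K) = (2*a)*(2*K) = 4*K*a)
O(Q) = √(144 + Q) (O(Q) = √(4*6*6 + Q) = √(144 + Q))
(-7 - 35)*(-O((4 + 2)*(5 - 5))) = (-7 - 35)*(-√(144 + (4 + 2)*(5 - 5))) = -(-42)*√(144 + 6*0) = -(-42)*√(144 + 0) = -(-42)*√144 = -(-42)*12 = -42*(-12) = 504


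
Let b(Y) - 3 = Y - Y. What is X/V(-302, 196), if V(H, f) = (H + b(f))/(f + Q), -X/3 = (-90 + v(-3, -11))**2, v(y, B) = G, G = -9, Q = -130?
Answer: 1940598/299 ≈ 6490.3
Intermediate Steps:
v(y, B) = -9
b(Y) = 3 (b(Y) = 3 + (Y - Y) = 3 + 0 = 3)
X = -29403 (X = -3*(-90 - 9)**2 = -3*(-99)**2 = -3*9801 = -29403)
V(H, f) = (3 + H)/(-130 + f) (V(H, f) = (H + 3)/(f - 130) = (3 + H)/(-130 + f))
X/V(-302, 196) = -29403*(-130 + 196)/(3 - 302) = -29403/(-299/66) = -29403*(-66/299) = 1940598/299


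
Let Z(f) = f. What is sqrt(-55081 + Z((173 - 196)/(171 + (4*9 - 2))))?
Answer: 2*I*sqrt(578695935)/205 ≈ 234.69*I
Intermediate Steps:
sqrt(-55081 + Z((173 - 196)/(171 + (4*9 - 2)))) = sqrt(-55081 + (173 - 196)/(171 + (4*9 - 2))) = sqrt(-55081 - 23/(171 + (36 - 2))) = sqrt(-55081 - 23/(171 + 34)) = sqrt(-55081 - 23/205) = sqrt(-11291628/205) = 2*I*sqrt(578695935)/205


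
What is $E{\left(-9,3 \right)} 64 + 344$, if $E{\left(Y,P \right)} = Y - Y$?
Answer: $344$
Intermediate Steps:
$E{\left(Y,P \right)} = 0$
$E{\left(-9,3 \right)} 64 + 344 = 0 \cdot 64 + 344 = 0 + 344 = 344$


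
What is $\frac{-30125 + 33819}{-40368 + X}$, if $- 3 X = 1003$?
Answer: $- \frac{11082}{122107} \approx -0.090756$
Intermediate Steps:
$X = - \frac{1003}{3}$ ($X = \left(- \frac{1}{3}\right) 1003 = - \frac{1003}{3} \approx -334.33$)
$\frac{-30125 + 33819}{-40368 + X} = \frac{-30125 + 33819}{-40368 - \frac{1003}{3}} = \frac{3694}{- \frac{122107}{3}} = 3694 \left(- \frac{3}{122107}\right) = - \frac{11082}{122107}$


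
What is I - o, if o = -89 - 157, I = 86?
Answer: 332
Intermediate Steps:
o = -246
I - o = 86 - 1*(-246) = 86 + 246 = 332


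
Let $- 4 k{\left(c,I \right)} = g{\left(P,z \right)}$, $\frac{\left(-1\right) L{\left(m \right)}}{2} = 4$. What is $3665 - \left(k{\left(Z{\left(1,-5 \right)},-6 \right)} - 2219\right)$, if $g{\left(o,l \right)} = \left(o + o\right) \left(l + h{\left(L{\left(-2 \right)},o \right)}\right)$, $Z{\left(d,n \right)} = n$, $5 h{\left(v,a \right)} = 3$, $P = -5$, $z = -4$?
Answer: $\frac{11785}{2} \approx 5892.5$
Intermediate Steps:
$L{\left(m \right)} = -8$ ($L{\left(m \right)} = \left(-2\right) 4 = -8$)
$h{\left(v,a \right)} = \frac{3}{5}$ ($h{\left(v,a \right)} = \frac{1}{5} \cdot 3 = \frac{3}{5}$)
$g{\left(o,l \right)} = 2 o \left(\frac{3}{5} + l\right)$ ($g{\left(o,l \right)} = \left(o + o\right) \left(l + \frac{3}{5}\right) = 2 o \left(\frac{3}{5} + l\right)$)
$k{\left(c,I \right)} = - \frac{17}{2}$ ($k{\left(c,I \right)} = - \frac{\frac{2}{5} \left(-5\right) \left(3 + 5 \left(-4\right)\right)}{4} = - \frac{\frac{2}{5} \left(-5\right) \left(3 - 20\right)}{4} = - \frac{\frac{2}{5} \left(-5\right) \left(-17\right)}{4} = \left(- \frac{1}{4}\right) 34 = - \frac{17}{2}$)
$3665 - \left(k{\left(Z{\left(1,-5 \right)},-6 \right)} - 2219\right) = 3665 - \left(- \frac{17}{2} - 2219\right) = 3665 - - \frac{4455}{2} = 3665 + \frac{4455}{2} = \frac{11785}{2}$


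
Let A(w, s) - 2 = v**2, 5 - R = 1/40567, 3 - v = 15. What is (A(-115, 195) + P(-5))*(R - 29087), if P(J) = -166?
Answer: 23595389900/40567 ≈ 5.8164e+5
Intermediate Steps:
v = -12 (v = 3 - 1*15 = 3 - 15 = -12)
R = 202834/40567 (R = 5 - 1/40567 = 202834/40567 ≈ 5.0000)
A(w, s) = 146 (A(w, s) = 2 + (-12)**2 = 2 + 144 = 146)
(A(-115, 195) + P(-5))*(R - 29087) = (146 - 166)*(202834/40567 - 29087) = -20*(-1179769495/40567) = 23595389900/40567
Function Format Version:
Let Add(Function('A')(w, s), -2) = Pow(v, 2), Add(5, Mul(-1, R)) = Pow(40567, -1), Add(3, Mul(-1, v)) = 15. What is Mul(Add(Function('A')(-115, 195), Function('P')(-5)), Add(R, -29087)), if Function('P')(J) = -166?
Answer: Rational(23595389900, 40567) ≈ 5.8164e+5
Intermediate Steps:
v = -12 (v = Add(3, Mul(-1, 15)) = Add(3, -15) = -12)
R = Rational(202834, 40567) (R = Add(5, Mul(-1, Pow(40567, -1))) = Add(5, Mul(-1, Rational(1, 40567))) = Add(5, Rational(-1, 40567)) = Rational(202834, 40567) ≈ 5.0000)
Function('A')(w, s) = 146 (Function('A')(w, s) = Add(2, Pow(-12, 2)) = Add(2, 144) = 146)
Mul(Add(Function('A')(-115, 195), Function('P')(-5)), Add(R, -29087)) = Mul(Add(146, -166), Add(Rational(202834, 40567), -29087)) = Mul(-20, Rational(-1179769495, 40567)) = Rational(23595389900, 40567)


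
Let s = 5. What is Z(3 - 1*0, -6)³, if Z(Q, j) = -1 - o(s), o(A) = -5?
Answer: 64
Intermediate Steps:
Z(Q, j) = 4 (Z(Q, j) = -1 - 1*(-5) = -1 + 5 = 4)
Z(3 - 1*0, -6)³ = 4³ = 64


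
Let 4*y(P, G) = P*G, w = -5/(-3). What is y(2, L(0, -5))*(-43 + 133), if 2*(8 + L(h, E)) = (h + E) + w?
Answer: -435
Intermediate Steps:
w = 5/3 (w = -5*(-⅓) = 5/3 ≈ 1.6667)
L(h, E) = -43/6 + E/2 + h/2 (L(h, E) = -8 + ((h + E) + 5/3)/2 = -8 + ((E + h) + 5/3)/2 = -8 + (5/3 + E + h)/2 = -8 + (⅚ + E/2 + h/2) = -43/6 + E/2 + h/2)
y(P, G) = G*P/4 (y(P, G) = (P*G)/4 = (G*P)/4 = G*P/4)
y(2, L(0, -5))*(-43 + 133) = ((¼)*(-43/6 + (½)*(-5) + (½)*0)*2)*(-43 + 133) = ((¼)*(-43/6 - 5/2 + 0)*2)*90 = ((¼)*(-29/3)*2)*90 = -29/6*90 = -435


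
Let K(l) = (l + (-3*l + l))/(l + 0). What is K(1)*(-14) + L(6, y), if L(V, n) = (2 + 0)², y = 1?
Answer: 18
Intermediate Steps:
L(V, n) = 4 (L(V, n) = 2² = 4)
K(l) = -1 (K(l) = (l - 2*l)/l = (-l)/l = -1)
K(1)*(-14) + L(6, y) = -1*(-14) + 4 = 14 + 4 = 18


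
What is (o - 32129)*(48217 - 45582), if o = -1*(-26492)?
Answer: -14853495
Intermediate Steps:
o = 26492
(o - 32129)*(48217 - 45582) = (26492 - 32129)*(48217 - 45582) = -5637*2635 = -14853495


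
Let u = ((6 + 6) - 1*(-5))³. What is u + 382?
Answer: 5295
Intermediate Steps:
u = 4913 (u = (12 + 5)³ = 17³ = 4913)
u + 382 = 4913 + 382 = 5295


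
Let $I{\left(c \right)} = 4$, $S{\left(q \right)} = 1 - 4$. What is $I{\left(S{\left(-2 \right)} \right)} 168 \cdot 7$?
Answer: $4704$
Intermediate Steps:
$S{\left(q \right)} = -3$
$I{\left(S{\left(-2 \right)} \right)} 168 \cdot 7 = 4 \cdot 168 \cdot 7 = 672 \cdot 7 = 4704$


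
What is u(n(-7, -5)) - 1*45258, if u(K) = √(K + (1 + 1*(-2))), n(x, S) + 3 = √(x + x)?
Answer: -45258 + √(-4 + I*√14) ≈ -45257.0 + 2.1768*I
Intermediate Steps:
n(x, S) = -3 + √2*√x (n(x, S) = -3 + √(x + x) = -3 + √(2*x) = -3 + √2*√x)
u(K) = √(-1 + K) (u(K) = √(K + (1 - 2)) = √(K - 1) = √(-1 + K))
u(n(-7, -5)) - 1*45258 = √(-1 + (-3 + √2*√(-7))) - 1*45258 = √(-1 + (-3 + √2*(I*√7))) - 45258 = √(-1 + (-3 + I*√14)) - 45258 = √(-4 + I*√14) - 45258 = -45258 + √(-4 + I*√14)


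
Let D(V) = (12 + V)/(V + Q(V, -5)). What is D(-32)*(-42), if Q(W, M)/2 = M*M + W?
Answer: -420/23 ≈ -18.261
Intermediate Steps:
Q(W, M) = 2*W + 2*M**2 (Q(W, M) = 2*(M*M + W) = 2*(M**2 + W) = 2*(W + M**2) = 2*W + 2*M**2)
D(V) = (12 + V)/(50 + 3*V) (D(V) = (12 + V)/(V + (2*V + 2*(-5)**2)) = (12 + V)/(V + (2*V + 2*25)) = (12 + V)/(V + (2*V + 50)) = (12 + V)/(V + (50 + 2*V)) = (12 + V)/(50 + 3*V))
D(-32)*(-42) = ((12 - 32)/(50 + 3*(-32)))*(-42) = (-20/(50 - 96))*(-42) = (-20/(-46))*(-42) = -1/46*(-20)*(-42) = (10/23)*(-42) = -420/23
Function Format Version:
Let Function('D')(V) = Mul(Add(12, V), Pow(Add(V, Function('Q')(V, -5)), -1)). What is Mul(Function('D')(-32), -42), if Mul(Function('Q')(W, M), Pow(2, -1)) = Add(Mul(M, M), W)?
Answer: Rational(-420, 23) ≈ -18.261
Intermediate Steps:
Function('Q')(W, M) = Add(Mul(2, W), Mul(2, Pow(M, 2))) (Function('Q')(W, M) = Mul(2, Add(Mul(M, M), W)) = Mul(2, Add(Pow(M, 2), W)) = Mul(2, Add(W, Pow(M, 2))) = Add(Mul(2, W), Mul(2, Pow(M, 2))))
Function('D')(V) = Mul(Pow(Add(50, Mul(3, V)), -1), Add(12, V)) (Function('D')(V) = Mul(Add(12, V), Pow(Add(V, Add(Mul(2, V), Mul(2, Pow(-5, 2)))), -1)) = Mul(Add(12, V), Pow(Add(V, Add(Mul(2, V), Mul(2, 25))), -1)) = Mul(Add(12, V), Pow(Add(V, Add(Mul(2, V), 50)), -1)) = Mul(Add(12, V), Pow(Add(V, Add(50, Mul(2, V))), -1)) = Mul(Add(12, V), Pow(Add(50, Mul(3, V)), -1)) = Mul(Pow(Add(50, Mul(3, V)), -1), Add(12, V)))
Mul(Function('D')(-32), -42) = Mul(Mul(Pow(Add(50, Mul(3, -32)), -1), Add(12, -32)), -42) = Mul(Mul(Pow(Add(50, -96), -1), -20), -42) = Mul(Mul(Pow(-46, -1), -20), -42) = Mul(Mul(Rational(-1, 46), -20), -42) = Mul(Rational(10, 23), -42) = Rational(-420, 23)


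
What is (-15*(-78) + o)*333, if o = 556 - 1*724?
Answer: 333666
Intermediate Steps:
o = -168 (o = 556 - 724 = -168)
(-15*(-78) + o)*333 = (-15*(-78) - 168)*333 = (1170 - 168)*333 = 1002*333 = 333666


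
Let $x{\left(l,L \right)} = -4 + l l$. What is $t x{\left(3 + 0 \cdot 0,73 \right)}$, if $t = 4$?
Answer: $20$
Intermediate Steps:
$x{\left(l,L \right)} = -4 + l^{2}$
$t x{\left(3 + 0 \cdot 0,73 \right)} = 4 \left(-4 + \left(3 + 0 \cdot 0\right)^{2}\right) = 4 \left(-4 + \left(3 + 0\right)^{2}\right) = 4 \left(-4 + 3^{2}\right) = 4 \left(-4 + 9\right) = 4 \cdot 5 = 20$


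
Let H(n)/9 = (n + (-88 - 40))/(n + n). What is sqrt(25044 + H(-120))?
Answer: 9*sqrt(30930)/10 ≈ 158.28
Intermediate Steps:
H(n) = 9*(-128 + n)/(2*n) (H(n) = 9*((n + (-88 - 40))/(n + n)) = 9*((n - 128)/((2*n))) = 9*((-128 + n)*(1/(2*n))) = 9*((-128 + n)/(2*n)) = 9*(-128 + n)/(2*n))
sqrt(25044 + H(-120)) = sqrt(25044 + (9/2 - 576/(-120))) = sqrt(25044 + (9/2 - 576*(-1/120))) = sqrt(25044 + (9/2 + 24/5)) = sqrt(25044 + 93/10) = sqrt(250533/10) = 9*sqrt(30930)/10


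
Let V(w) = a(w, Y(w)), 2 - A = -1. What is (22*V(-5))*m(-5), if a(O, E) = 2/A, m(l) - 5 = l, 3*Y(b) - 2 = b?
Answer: 0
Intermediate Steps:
A = 3 (A = 2 - 1*(-1) = 2 + 1 = 3)
Y(b) = ⅔ + b/3
m(l) = 5 + l
a(O, E) = ⅔ (a(O, E) = 2/3 = 2*(⅓) = ⅔)
V(w) = ⅔
(22*V(-5))*m(-5) = (22*(⅔))*(5 - 5) = (44/3)*0 = 0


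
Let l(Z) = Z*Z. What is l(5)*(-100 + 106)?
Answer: 150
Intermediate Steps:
l(Z) = Z²
l(5)*(-100 + 106) = 5²*(-100 + 106) = 25*6 = 150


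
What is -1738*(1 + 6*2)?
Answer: -22594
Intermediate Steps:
-1738*(1 + 6*2) = -1738*(1 + 12) = -1738*13 = -22594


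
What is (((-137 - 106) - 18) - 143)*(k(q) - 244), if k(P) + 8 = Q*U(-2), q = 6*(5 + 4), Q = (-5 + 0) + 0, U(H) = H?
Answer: 97768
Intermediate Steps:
Q = -5 (Q = -5 + 0 = -5)
q = 54 (q = 6*9 = 54)
k(P) = 2 (k(P) = -8 - 5*(-2) = -8 + 10 = 2)
(((-137 - 106) - 18) - 143)*(k(q) - 244) = (((-137 - 106) - 18) - 143)*(2 - 244) = ((-243 - 18) - 143)*(-242) = (-261 - 143)*(-242) = -404*(-242) = 97768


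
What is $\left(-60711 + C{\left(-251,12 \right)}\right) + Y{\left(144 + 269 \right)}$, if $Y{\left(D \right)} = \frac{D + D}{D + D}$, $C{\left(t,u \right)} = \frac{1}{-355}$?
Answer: $- \frac{21552051}{355} \approx -60710.0$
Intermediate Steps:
$C{\left(t,u \right)} = - \frac{1}{355}$
$Y{\left(D \right)} = 1$ ($Y{\left(D \right)} = \frac{2 D}{2 D} = 2 D \frac{1}{2 D} = 1$)
$\left(-60711 + C{\left(-251,12 \right)}\right) + Y{\left(144 + 269 \right)} = \left(-60711 - \frac{1}{355}\right) + 1 = - \frac{21552406}{355} + 1 = - \frac{21552051}{355}$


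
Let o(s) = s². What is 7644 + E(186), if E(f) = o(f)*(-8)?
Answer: -269124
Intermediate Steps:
E(f) = -8*f² (E(f) = f²*(-8) = -8*f²)
7644 + E(186) = 7644 - 8*186² = 7644 - 8*34596 = 7644 - 276768 = -269124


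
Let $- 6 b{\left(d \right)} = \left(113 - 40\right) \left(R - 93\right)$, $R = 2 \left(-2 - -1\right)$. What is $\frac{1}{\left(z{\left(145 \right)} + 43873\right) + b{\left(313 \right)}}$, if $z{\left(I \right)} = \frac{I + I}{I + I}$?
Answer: $\frac{6}{270179} \approx 2.2208 \cdot 10^{-5}$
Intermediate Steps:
$R = -2$ ($R = 2 \left(-2 + 1\right) = 2 \left(-1\right) = -2$)
$b{\left(d \right)} = \frac{6935}{6}$ ($b{\left(d \right)} = - \frac{\left(113 - 40\right) \left(-2 - 93\right)}{6} = - \frac{73 \left(-95\right)}{6} = \left(- \frac{1}{6}\right) \left(-6935\right) = \frac{6935}{6}$)
$z{\left(I \right)} = 1$ ($z{\left(I \right)} = \frac{2 I}{2 I} = 2 I \frac{1}{2 I} = 1$)
$\frac{1}{\left(z{\left(145 \right)} + 43873\right) + b{\left(313 \right)}} = \frac{1}{\left(1 + 43873\right) + \frac{6935}{6}} = \frac{1}{43874 + \frac{6935}{6}} = \frac{1}{\frac{270179}{6}} = \frac{6}{270179}$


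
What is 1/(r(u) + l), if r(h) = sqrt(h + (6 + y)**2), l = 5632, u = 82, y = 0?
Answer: 2816/15859653 - sqrt(118)/31719306 ≈ 0.00017722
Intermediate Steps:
r(h) = sqrt(36 + h) (r(h) = sqrt(h + (6 + 0)**2) = sqrt(h + 6**2) = sqrt(h + 36) = sqrt(36 + h))
1/(r(u) + l) = 1/(sqrt(36 + 82) + 5632) = 1/(sqrt(118) + 5632) = 1/(5632 + sqrt(118))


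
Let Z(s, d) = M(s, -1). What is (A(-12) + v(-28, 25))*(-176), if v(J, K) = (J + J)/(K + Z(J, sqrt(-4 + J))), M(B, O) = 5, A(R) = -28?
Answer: 78848/15 ≈ 5256.5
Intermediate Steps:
Z(s, d) = 5
v(J, K) = 2*J/(5 + K) (v(J, K) = (J + J)/(K + 5) = (2*J)/(5 + K) = 2*J/(5 + K))
(A(-12) + v(-28, 25))*(-176) = (-28 + 2*(-28)/(5 + 25))*(-176) = (-28 + 2*(-28)/30)*(-176) = (-28 + 2*(-28)*(1/30))*(-176) = (-28 - 28/15)*(-176) = -448/15*(-176) = 78848/15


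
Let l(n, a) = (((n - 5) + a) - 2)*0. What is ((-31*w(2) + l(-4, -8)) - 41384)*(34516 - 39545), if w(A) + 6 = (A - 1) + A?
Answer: 207652439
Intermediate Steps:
w(A) = -7 + 2*A (w(A) = -6 + ((A - 1) + A) = -6 + ((-1 + A) + A) = -6 + (-1 + 2*A) = -7 + 2*A)
l(n, a) = 0 (l(n, a) = (((-5 + n) + a) - 2)*0 = ((-5 + a + n) - 2)*0 = (-7 + a + n)*0 = 0)
((-31*w(2) + l(-4, -8)) - 41384)*(34516 - 39545) = ((-31*(-7 + 2*2) + 0) - 41384)*(34516 - 39545) = ((-31*(-7 + 4) + 0) - 41384)*(-5029) = ((-31*(-3) + 0) - 41384)*(-5029) = ((93 + 0) - 41384)*(-5029) = (93 - 41384)*(-5029) = -41291*(-5029) = 207652439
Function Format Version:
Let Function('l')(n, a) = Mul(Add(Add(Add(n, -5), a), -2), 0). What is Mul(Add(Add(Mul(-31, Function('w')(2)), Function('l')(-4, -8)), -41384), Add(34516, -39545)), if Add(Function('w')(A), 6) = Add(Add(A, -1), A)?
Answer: 207652439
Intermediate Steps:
Function('w')(A) = Add(-7, Mul(2, A)) (Function('w')(A) = Add(-6, Add(Add(A, -1), A)) = Add(-6, Add(Add(-1, A), A)) = Add(-6, Add(-1, Mul(2, A))) = Add(-7, Mul(2, A)))
Function('l')(n, a) = 0 (Function('l')(n, a) = Mul(Add(Add(Add(-5, n), a), -2), 0) = Mul(Add(Add(-5, a, n), -2), 0) = Mul(Add(-7, a, n), 0) = 0)
Mul(Add(Add(Mul(-31, Function('w')(2)), Function('l')(-4, -8)), -41384), Add(34516, -39545)) = Mul(Add(Add(Mul(-31, Add(-7, Mul(2, 2))), 0), -41384), Add(34516, -39545)) = Mul(Add(Add(Mul(-31, Add(-7, 4)), 0), -41384), -5029) = Mul(Add(Add(Mul(-31, -3), 0), -41384), -5029) = Mul(Add(Add(93, 0), -41384), -5029) = Mul(Add(93, -41384), -5029) = Mul(-41291, -5029) = 207652439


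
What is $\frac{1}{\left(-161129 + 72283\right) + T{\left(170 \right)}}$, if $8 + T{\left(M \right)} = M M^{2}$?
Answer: $\frac{1}{4824146} \approx 2.0729 \cdot 10^{-7}$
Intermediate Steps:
$T{\left(M \right)} = -8 + M^{3}$ ($T{\left(M \right)} = -8 + M M^{2} = -8 + M^{3}$)
$\frac{1}{\left(-161129 + 72283\right) + T{\left(170 \right)}} = \frac{1}{\left(-161129 + 72283\right) - \left(8 - 170^{3}\right)} = \frac{1}{-88846 + \left(-8 + 4913000\right)} = \frac{1}{-88846 + 4912992} = \frac{1}{4824146}$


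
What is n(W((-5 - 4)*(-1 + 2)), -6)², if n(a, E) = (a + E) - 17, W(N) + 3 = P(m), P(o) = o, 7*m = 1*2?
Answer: 32400/49 ≈ 661.22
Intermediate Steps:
m = 2/7 (m = (1*2)/7 = (⅐)*2 = 2/7 ≈ 0.28571)
W(N) = -19/7 (W(N) = -3 + 2/7 = -19/7)
n(a, E) = -17 + E + a (n(a, E) = (E + a) - 17 = -17 + E + a)
n(W((-5 - 4)*(-1 + 2)), -6)² = (-17 - 6 - 19/7)² = (-180/7)² = 32400/49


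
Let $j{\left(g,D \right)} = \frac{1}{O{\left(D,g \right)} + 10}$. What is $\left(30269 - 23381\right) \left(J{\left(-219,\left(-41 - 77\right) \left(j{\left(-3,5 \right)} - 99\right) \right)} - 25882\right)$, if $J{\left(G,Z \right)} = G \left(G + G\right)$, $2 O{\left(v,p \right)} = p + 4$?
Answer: $482435520$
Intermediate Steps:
$O{\left(v,p \right)} = 2 + \frac{p}{2}$ ($O{\left(v,p \right)} = \frac{p + 4}{2} = \frac{4 + p}{2} = 2 + \frac{p}{2}$)
$j{\left(g,D \right)} = \frac{1}{12 + \frac{g}{2}}$ ($j{\left(g,D \right)} = \frac{1}{\left(2 + \frac{g}{2}\right) + 10} = \frac{1}{12 + \frac{g}{2}}$)
$J{\left(G,Z \right)} = 2 G^{2}$ ($J{\left(G,Z \right)} = G 2 G = 2 G^{2}$)
$\left(30269 - 23381\right) \left(J{\left(-219,\left(-41 - 77\right) \left(j{\left(-3,5 \right)} - 99\right) \right)} - 25882\right) = \left(30269 - 23381\right) \left(2 \left(-219\right)^{2} - 25882\right) = 6888 \left(2 \cdot 47961 - 25882\right) = 6888 \left(95922 - 25882\right) = 6888 \cdot 70040 = 482435520$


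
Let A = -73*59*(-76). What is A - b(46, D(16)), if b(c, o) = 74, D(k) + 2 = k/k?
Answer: 327258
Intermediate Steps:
D(k) = -1 (D(k) = -2 + k/k = -2 + 1 = -1)
A = 327332 (A = -4307*(-76) = 327332)
A - b(46, D(16)) = 327332 - 1*74 = 327332 - 74 = 327258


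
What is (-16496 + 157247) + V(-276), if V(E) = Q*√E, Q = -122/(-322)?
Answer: 140751 + 122*I*√69/161 ≈ 1.4075e+5 + 6.2945*I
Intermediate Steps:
Q = 61/161 (Q = -122*(-1/322) = 61/161 ≈ 0.37888)
V(E) = 61*√E/161
(-16496 + 157247) + V(-276) = (-16496 + 157247) + 61*√(-276)/161 = 140751 + 61*(2*I*√69)/161 = 140751 + 122*I*√69/161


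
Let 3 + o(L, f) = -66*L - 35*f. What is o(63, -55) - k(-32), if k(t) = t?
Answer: -2204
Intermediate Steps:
o(L, f) = -3 - 66*L - 35*f (o(L, f) = -3 + (-66*L - 35*f) = -3 - 66*L - 35*f)
o(63, -55) - k(-32) = (-3 - 66*63 - 35*(-55)) - 1*(-32) = (-3 - 4158 + 1925) + 32 = -2236 + 32 = -2204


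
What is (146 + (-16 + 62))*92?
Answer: 17664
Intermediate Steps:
(146 + (-16 + 62))*92 = (146 + 46)*92 = 192*92 = 17664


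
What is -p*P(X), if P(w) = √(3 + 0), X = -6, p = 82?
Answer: -82*√3 ≈ -142.03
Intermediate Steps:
P(w) = √3
-p*P(X) = -82*√3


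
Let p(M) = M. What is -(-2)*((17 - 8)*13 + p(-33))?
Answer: 168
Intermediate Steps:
-(-2)*((17 - 8)*13 + p(-33)) = -(-2)*((17 - 8)*13 - 33) = -(-2)*(9*13 - 33) = -(-2)*(117 - 33) = -(-2)*84 = -2*(-84) = 168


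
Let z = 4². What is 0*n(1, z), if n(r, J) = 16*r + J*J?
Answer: 0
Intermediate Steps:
z = 16
n(r, J) = J² + 16*r (n(r, J) = 16*r + J² = J² + 16*r)
0*n(1, z) = 0*(16² + 16*1) = 0*(256 + 16) = 0*272 = 0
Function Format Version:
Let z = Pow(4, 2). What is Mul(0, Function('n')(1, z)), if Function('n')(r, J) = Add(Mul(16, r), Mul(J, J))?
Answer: 0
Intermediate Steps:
z = 16
Function('n')(r, J) = Add(Pow(J, 2), Mul(16, r)) (Function('n')(r, J) = Add(Mul(16, r), Pow(J, 2)) = Add(Pow(J, 2), Mul(16, r)))
Mul(0, Function('n')(1, z)) = Mul(0, Add(Pow(16, 2), Mul(16, 1))) = Mul(0, Add(256, 16)) = Mul(0, 272) = 0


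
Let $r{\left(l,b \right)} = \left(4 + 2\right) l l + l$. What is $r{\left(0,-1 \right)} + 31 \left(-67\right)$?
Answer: $-2077$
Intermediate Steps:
$r{\left(l,b \right)} = l + 6 l^{2}$ ($r{\left(l,b \right)} = 6 l l + l = 6 l^{2} + l = l + 6 l^{2}$)
$r{\left(0,-1 \right)} + 31 \left(-67\right) = 0 \left(1 + 6 \cdot 0\right) + 31 \left(-67\right) = 0 \left(1 + 0\right) - 2077 = 0 \cdot 1 - 2077 = 0 - 2077 = -2077$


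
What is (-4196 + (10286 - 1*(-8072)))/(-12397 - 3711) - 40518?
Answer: -326339053/8054 ≈ -40519.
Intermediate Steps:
(-4196 + (10286 - 1*(-8072)))/(-12397 - 3711) - 40518 = (-4196 + (10286 + 8072))/(-16108) - 40518 = (-4196 + 18358)*(-1/16108) - 40518 = 14162*(-1/16108) - 40518 = -7081/8054 - 40518 = -326339053/8054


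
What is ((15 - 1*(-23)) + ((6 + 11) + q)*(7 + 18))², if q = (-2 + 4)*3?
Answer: 375769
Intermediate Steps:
q = 6 (q = 2*3 = 6)
((15 - 1*(-23)) + ((6 + 11) + q)*(7 + 18))² = ((15 - 1*(-23)) + ((6 + 11) + 6)*(7 + 18))² = ((15 + 23) + (17 + 6)*25)² = (38 + 23*25)² = (38 + 575)² = 613² = 375769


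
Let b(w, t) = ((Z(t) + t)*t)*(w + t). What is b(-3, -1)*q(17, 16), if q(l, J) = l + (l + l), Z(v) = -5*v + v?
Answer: 612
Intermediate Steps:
Z(v) = -4*v
b(w, t) = -3*t²*(t + w) (b(w, t) = ((-4*t + t)*t)*(w + t) = ((-3*t)*t)*(t + w) = (-3*t²)*(t + w) = -3*t²*(t + w))
q(l, J) = 3*l (q(l, J) = l + 2*l = 3*l)
b(-3, -1)*q(17, 16) = (3*(-1)²*(-1*(-1) - 1*(-3)))*(3*17) = (3*1*(1 + 3))*51 = (3*1*4)*51 = 12*51 = 612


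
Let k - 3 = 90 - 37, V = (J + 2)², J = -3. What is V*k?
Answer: 56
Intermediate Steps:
V = 1 (V = (-3 + 2)² = (-1)² = 1)
k = 56 (k = 3 + (90 - 37) = 3 + 53 = 56)
V*k = 1*56 = 56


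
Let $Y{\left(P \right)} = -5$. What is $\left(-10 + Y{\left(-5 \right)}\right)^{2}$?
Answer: $225$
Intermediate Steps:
$\left(-10 + Y{\left(-5 \right)}\right)^{2} = \left(-10 - 5\right)^{2} = \left(-15\right)^{2} = 225$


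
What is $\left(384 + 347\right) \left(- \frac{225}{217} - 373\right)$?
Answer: $- \frac{59332346}{217} \approx -2.7342 \cdot 10^{5}$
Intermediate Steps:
$\left(384 + 347\right) \left(- \frac{225}{217} - 373\right) = 731 \left(\left(-225\right) \frac{1}{217} - 373\right) = 731 \left(- \frac{225}{217} - 373\right) = 731 \left(- \frac{81166}{217}\right) = - \frac{59332346}{217}$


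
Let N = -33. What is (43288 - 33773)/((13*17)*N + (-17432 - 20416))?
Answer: -9515/45141 ≈ -0.21078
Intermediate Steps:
(43288 - 33773)/((13*17)*N + (-17432 - 20416)) = (43288 - 33773)/((13*17)*(-33) + (-17432 - 20416)) = 9515/(221*(-33) - 37848) = 9515/(-7293 - 37848) = 9515/(-45141) = 9515*(-1/45141) = -9515/45141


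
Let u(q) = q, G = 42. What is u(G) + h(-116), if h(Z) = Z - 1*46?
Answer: -120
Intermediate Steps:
h(Z) = -46 + Z (h(Z) = Z - 46 = -46 + Z)
u(G) + h(-116) = 42 + (-46 - 116) = 42 - 162 = -120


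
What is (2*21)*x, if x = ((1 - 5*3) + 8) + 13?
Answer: 294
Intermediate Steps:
x = 7 (x = ((1 - 15) + 8) + 13 = (-14 + 8) + 13 = -6 + 13 = 7)
(2*21)*x = (2*21)*7 = 42*7 = 294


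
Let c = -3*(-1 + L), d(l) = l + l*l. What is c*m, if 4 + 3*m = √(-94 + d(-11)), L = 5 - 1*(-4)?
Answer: 0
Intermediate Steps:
L = 9 (L = 5 + 4 = 9)
d(l) = l + l²
c = -24 (c = -3*(-1 + 9) = -3*8 = -24)
m = 0 (m = -4/3 + √(-94 - 11*(1 - 11))/3 = -4/3 + √(-94 - 11*(-10))/3 = -4/3 + √(-94 + 110)/3 = -4/3 + √16/3 = -4/3 + (⅓)*4 = -4/3 + 4/3 = 0)
c*m = -24*0 = 0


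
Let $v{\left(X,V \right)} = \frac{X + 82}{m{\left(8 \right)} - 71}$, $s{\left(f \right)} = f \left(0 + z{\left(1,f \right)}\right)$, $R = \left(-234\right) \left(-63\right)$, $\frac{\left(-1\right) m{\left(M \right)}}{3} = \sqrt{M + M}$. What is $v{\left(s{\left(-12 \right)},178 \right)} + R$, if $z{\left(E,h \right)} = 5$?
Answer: $\frac{1223564}{83} \approx 14742.0$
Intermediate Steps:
$m{\left(M \right)} = - 3 \sqrt{2} \sqrt{M}$ ($m{\left(M \right)} = - 3 \sqrt{M + M} = - 3 \sqrt{2 M} = - 3 \sqrt{2} \sqrt{M}$)
$R = 14742$
$s{\left(f \right)} = 5 f$ ($s{\left(f \right)} = f \left(0 + 5\right) = f 5 = 5 f$)
$v{\left(X,V \right)} = - \frac{82}{83} - \frac{X}{83}$ ($v{\left(X,V \right)} = \frac{X + 82}{- 3 \sqrt{2} \sqrt{8} - 71} = \frac{82 + X}{- 3 \sqrt{2} \cdot 2 \sqrt{2} - 71} = \frac{82 + X}{-12 - 71} = \frac{82 + X}{-83} = \left(82 + X\right) \left(- \frac{1}{83}\right) = - \frac{82}{83} - \frac{X}{83}$)
$v{\left(s{\left(-12 \right)},178 \right)} + R = \left(- \frac{82}{83} - \frac{5 \left(-12\right)}{83}\right) + 14742 = \left(- \frac{82}{83} - - \frac{60}{83}\right) + 14742 = \left(- \frac{82}{83} + \frac{60}{83}\right) + 14742 = - \frac{22}{83} + 14742 = \frac{1223564}{83}$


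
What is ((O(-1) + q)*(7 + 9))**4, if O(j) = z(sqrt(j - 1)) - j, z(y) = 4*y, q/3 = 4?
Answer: -187629568 + 1867513856*I*sqrt(2) ≈ -1.8763e+8 + 2.6411e+9*I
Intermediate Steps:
q = 12 (q = 3*4 = 12)
O(j) = -j + 4*sqrt(-1 + j) (O(j) = 4*sqrt(j - 1) - j = 4*sqrt(-1 + j) - j = -j + 4*sqrt(-1 + j))
((O(-1) + q)*(7 + 9))**4 = (((-1*(-1) + 4*sqrt(-1 - 1)) + 12)*(7 + 9))**4 = (((1 + 4*sqrt(-2)) + 12)*16)**4 = (((1 + 4*(I*sqrt(2))) + 12)*16)**4 = (((1 + 4*I*sqrt(2)) + 12)*16)**4 = ((13 + 4*I*sqrt(2))*16)**4 = (208 + 64*I*sqrt(2))**4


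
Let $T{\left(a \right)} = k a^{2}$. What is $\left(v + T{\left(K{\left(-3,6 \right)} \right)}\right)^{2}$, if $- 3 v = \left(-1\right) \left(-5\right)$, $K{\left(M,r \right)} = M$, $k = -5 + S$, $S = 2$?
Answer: $\frac{7396}{9} \approx 821.78$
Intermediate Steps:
$k = -3$ ($k = -5 + 2 = -3$)
$T{\left(a \right)} = - 3 a^{2}$
$v = - \frac{5}{3}$ ($v = - \frac{\left(-1\right) \left(-5\right)}{3} = \left(- \frac{1}{3}\right) 5 = - \frac{5}{3} \approx -1.6667$)
$\left(v + T{\left(K{\left(-3,6 \right)} \right)}\right)^{2} = \left(- \frac{5}{3} - 3 \left(-3\right)^{2}\right)^{2} = \left(- \frac{5}{3} - 27\right)^{2} = \left(- \frac{86}{3}\right)^{2} = \frac{7396}{9}$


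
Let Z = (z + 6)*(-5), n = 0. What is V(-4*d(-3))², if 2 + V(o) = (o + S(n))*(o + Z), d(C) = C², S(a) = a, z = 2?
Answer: 7474756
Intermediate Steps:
Z = -40 (Z = (2 + 6)*(-5) = 8*(-5) = -40)
V(o) = -2 + o*(-40 + o) (V(o) = -2 + (o + 0)*(o - 40) = -2 + o*(-40 + o))
V(-4*d(-3))² = (-2 + (-4*(-3)²)² - (-160)*(-3)²)² = (-2 + (-4*9)² - (-160)*9)² = (-2 + (-36)² - 40*(-36))² = (-2 + 1296 + 1440)² = 2734² = 7474756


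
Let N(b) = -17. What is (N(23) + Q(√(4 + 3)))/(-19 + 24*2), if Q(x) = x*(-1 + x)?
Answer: -10/29 - √7/29 ≈ -0.43606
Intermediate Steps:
(N(23) + Q(√(4 + 3)))/(-19 + 24*2) = (-17 + √(4 + 3)*(-1 + √(4 + 3)))/(-19 + 24*2) = (-17 + √7*(-1 + √7))/(-19 + 48) = (-17 + √7*(-1 + √7))/29 = (-17 + √7*(-1 + √7))*(1/29) = -17/29 + √7*(-1 + √7)/29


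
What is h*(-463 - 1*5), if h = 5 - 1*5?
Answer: 0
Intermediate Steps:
h = 0 (h = 5 - 5 = 0)
h*(-463 - 1*5) = 0*(-463 - 1*5) = 0*(-463 - 5) = 0*(-468) = 0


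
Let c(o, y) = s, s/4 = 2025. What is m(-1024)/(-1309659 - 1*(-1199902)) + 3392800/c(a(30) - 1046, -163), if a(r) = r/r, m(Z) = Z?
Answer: 3723918440/8890317 ≈ 418.87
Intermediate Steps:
s = 8100 (s = 4*2025 = 8100)
a(r) = 1
c(o, y) = 8100
m(-1024)/(-1309659 - 1*(-1199902)) + 3392800/c(a(30) - 1046, -163) = -1024/(-1309659 - 1*(-1199902)) + 3392800/8100 = -1024/(-1309659 + 1199902) + 3392800*(1/8100) = -1024/(-109757) + 33928/81 = -1024*(-1/109757) + 33928/81 = 1024/109757 + 33928/81 = 3723918440/8890317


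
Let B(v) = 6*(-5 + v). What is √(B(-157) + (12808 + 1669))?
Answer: √13505 ≈ 116.21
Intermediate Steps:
B(v) = -30 + 6*v
√(B(-157) + (12808 + 1669)) = √((-30 + 6*(-157)) + (12808 + 1669)) = √((-30 - 942) + 14477) = √(-972 + 14477) = √13505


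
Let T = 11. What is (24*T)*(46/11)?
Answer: 1104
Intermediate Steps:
(24*T)*(46/11) = (24*11)*(46/11) = 264*(46*(1/11)) = 264*(46/11) = 1104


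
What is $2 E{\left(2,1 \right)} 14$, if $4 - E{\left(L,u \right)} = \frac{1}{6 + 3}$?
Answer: $\frac{980}{9} \approx 108.89$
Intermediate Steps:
$E{\left(L,u \right)} = \frac{35}{9}$ ($E{\left(L,u \right)} = 4 - \frac{1}{6 + 3} = 4 - \frac{1}{9} = \frac{35}{9}$)
$2 E{\left(2,1 \right)} 14 = 2 \cdot \frac{35}{9} \cdot 14 = \frac{70}{9} \cdot 14 = \frac{980}{9}$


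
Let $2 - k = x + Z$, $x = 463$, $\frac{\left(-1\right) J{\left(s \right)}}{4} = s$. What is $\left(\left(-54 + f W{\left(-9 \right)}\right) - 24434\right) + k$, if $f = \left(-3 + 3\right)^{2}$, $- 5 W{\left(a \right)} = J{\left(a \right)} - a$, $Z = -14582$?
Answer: $-10367$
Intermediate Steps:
$J{\left(s \right)} = - 4 s$
$W{\left(a \right)} = a$ ($W{\left(a \right)} = - \frac{- 4 a - a}{5} = - \frac{\left(-5\right) a}{5} = a$)
$k = 14121$ ($k = 2 - \left(463 - 14582\right) = 2 - -14119 = 2 + 14119 = 14121$)
$f = 0$ ($f = 0^{2} = 0$)
$\left(\left(-54 + f W{\left(-9 \right)}\right) - 24434\right) + k = \left(\left(-54 + 0 \left(-9\right)\right) - 24434\right) + 14121 = \left(\left(-54 + 0\right) - 24434\right) + 14121 = \left(-54 - 24434\right) + 14121 = -24488 + 14121 = -10367$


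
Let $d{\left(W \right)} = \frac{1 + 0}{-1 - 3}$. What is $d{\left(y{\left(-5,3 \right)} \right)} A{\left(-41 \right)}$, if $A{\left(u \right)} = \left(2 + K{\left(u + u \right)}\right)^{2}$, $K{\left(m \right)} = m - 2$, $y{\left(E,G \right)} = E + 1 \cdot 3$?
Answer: $-1681$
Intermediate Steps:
$y{\left(E,G \right)} = 3 + E$ ($y{\left(E,G \right)} = E + 3 = 3 + E$)
$d{\left(W \right)} = - \frac{1}{4}$ ($d{\left(W \right)} = 1 \frac{1}{-4} = 1 \left(- \frac{1}{4}\right) = - \frac{1}{4}$)
$K{\left(m \right)} = -2 + m$
$A{\left(u \right)} = 4 u^{2}$ ($A{\left(u \right)} = \left(2 + \left(-2 + \left(u + u\right)\right)\right)^{2} = \left(2 + \left(-2 + 2 u\right)\right)^{2} = \left(2 u\right)^{2} = 4 u^{2}$)
$d{\left(y{\left(-5,3 \right)} \right)} A{\left(-41 \right)} = - \frac{4 \left(-41\right)^{2}}{4} = - \frac{4 \cdot 1681}{4} = \left(- \frac{1}{4}\right) 6724 = -1681$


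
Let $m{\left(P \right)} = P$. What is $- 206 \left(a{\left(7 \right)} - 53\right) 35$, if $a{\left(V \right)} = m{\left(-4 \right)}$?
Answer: $410970$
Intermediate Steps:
$a{\left(V \right)} = -4$
$- 206 \left(a{\left(7 \right)} - 53\right) 35 = - 206 \left(-4 - 53\right) 35 = - 206 \left(\left(-57\right) 35\right) = \left(-206\right) \left(-1995\right) = 410970$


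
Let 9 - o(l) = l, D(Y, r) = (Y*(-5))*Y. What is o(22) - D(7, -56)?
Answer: 232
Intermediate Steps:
D(Y, r) = -5*Y**2 (D(Y, r) = (-5*Y)*Y = -5*Y**2)
o(l) = 9 - l
o(22) - D(7, -56) = (9 - 1*22) - (-5)*7**2 = (9 - 22) - (-5)*49 = -13 - 1*(-245) = -13 + 245 = 232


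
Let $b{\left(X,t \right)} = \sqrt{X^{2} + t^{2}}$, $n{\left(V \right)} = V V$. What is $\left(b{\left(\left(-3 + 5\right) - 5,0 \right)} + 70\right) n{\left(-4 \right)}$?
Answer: $1168$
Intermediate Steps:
$n{\left(V \right)} = V^{2}$
$\left(b{\left(\left(-3 + 5\right) - 5,0 \right)} + 70\right) n{\left(-4 \right)} = \left(\sqrt{\left(\left(-3 + 5\right) - 5\right)^{2} + 0^{2}} + 70\right) \left(-4\right)^{2} = \left(\sqrt{\left(2 - 5\right)^{2} + 0} + 70\right) 16 = \left(\sqrt{\left(-3\right)^{2} + 0} + 70\right) 16 = \left(\sqrt{9 + 0} + 70\right) 16 = \left(\sqrt{9} + 70\right) 16 = \left(3 + 70\right) 16 = 73 \cdot 16 = 1168$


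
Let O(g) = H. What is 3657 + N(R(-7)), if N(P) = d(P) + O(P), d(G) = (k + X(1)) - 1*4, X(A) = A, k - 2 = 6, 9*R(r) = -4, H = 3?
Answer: 3665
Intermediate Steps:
R(r) = -4/9 (R(r) = (⅑)*(-4) = -4/9)
k = 8 (k = 2 + 6 = 8)
O(g) = 3
d(G) = 5 (d(G) = (8 + 1) - 1*4 = 9 - 4 = 5)
N(P) = 8 (N(P) = 5 + 3 = 8)
3657 + N(R(-7)) = 3657 + 8 = 3665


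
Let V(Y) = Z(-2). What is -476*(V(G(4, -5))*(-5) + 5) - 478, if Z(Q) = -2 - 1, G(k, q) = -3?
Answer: -9998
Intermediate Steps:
Z(Q) = -3
V(Y) = -3
-476*(V(G(4, -5))*(-5) + 5) - 478 = -476*(-3*(-5) + 5) - 478 = -476*(15 + 5) - 478 = -476*20 - 478 = -9520 - 478 = -9998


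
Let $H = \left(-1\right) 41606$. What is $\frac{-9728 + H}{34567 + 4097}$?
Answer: $- \frac{25667}{19332} \approx -1.3277$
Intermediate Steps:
$H = -41606$
$\frac{-9728 + H}{34567 + 4097} = \frac{-9728 - 41606}{34567 + 4097} = - \frac{51334}{38664} = \left(-51334\right) \frac{1}{38664} = - \frac{25667}{19332}$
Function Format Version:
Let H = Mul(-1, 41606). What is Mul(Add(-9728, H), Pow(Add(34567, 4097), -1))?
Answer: Rational(-25667, 19332) ≈ -1.3277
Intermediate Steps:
H = -41606
Mul(Add(-9728, H), Pow(Add(34567, 4097), -1)) = Mul(Add(-9728, -41606), Pow(Add(34567, 4097), -1)) = Mul(-51334, Pow(38664, -1)) = Mul(-51334, Rational(1, 38664)) = Rational(-25667, 19332)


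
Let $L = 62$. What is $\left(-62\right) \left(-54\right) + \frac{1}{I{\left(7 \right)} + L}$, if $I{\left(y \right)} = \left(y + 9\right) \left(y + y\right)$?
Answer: $\frac{957529}{286} \approx 3348.0$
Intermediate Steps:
$I{\left(y \right)} = 2 y \left(9 + y\right)$ ($I{\left(y \right)} = \left(9 + y\right) 2 y = 2 y \left(9 + y\right)$)
$\left(-62\right) \left(-54\right) + \frac{1}{I{\left(7 \right)} + L} = \left(-62\right) \left(-54\right) + \frac{1}{2 \cdot 7 \left(9 + 7\right) + 62} = 3348 + \frac{1}{2 \cdot 7 \cdot 16 + 62} = 3348 + \frac{1}{224 + 62} = 3348 + \frac{1}{286} = \frac{957529}{286}$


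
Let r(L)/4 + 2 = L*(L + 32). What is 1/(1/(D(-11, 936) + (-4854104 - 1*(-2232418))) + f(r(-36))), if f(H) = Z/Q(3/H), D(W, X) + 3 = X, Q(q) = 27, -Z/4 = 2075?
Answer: -70760331/21752249927 ≈ -0.0032530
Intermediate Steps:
Z = -8300 (Z = -4*2075 = -8300)
D(W, X) = -3 + X
r(L) = -8 + 4*L*(32 + L) (r(L) = -8 + 4*(L*(L + 32)) = -8 + 4*(L*(32 + L)) = -8 + 4*L*(32 + L))
f(H) = -8300/27
1/(1/(D(-11, 936) + (-4854104 - 1*(-2232418))) + f(r(-36))) = 1/(1/((-3 + 936) + (-4854104 - 1*(-2232418))) - 8300/27) = 1/(1/(933 + (-4854104 + 2232418)) - 8300/27) = 1/(1/(933 - 2621686) - 8300/27) = 1/(1/(-2620753) - 8300/27) = 1/(-1/2620753 - 8300/27) = 1/(-21752249927/70760331) = -70760331/21752249927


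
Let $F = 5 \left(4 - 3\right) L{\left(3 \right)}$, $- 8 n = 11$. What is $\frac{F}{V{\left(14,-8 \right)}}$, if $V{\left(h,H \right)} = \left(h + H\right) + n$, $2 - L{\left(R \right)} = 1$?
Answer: $\frac{40}{37} \approx 1.0811$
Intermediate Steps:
$n = - \frac{11}{8}$ ($n = \left(- \frac{1}{8}\right) 11 = - \frac{11}{8} \approx -1.375$)
$L{\left(R \right)} = 1$ ($L{\left(R \right)} = 2 - 1 = 1$)
$V{\left(h,H \right)} = - \frac{11}{8} + H + h$ ($V{\left(h,H \right)} = \left(h + H\right) - \frac{11}{8} = \left(H + h\right) - \frac{11}{8} = - \frac{11}{8} + H + h$)
$F = 5$ ($F = 5 \left(4 - 3\right) 1 = 5 \cdot 1 \cdot 1 = 5 \cdot 1 = 5$)
$\frac{F}{V{\left(14,-8 \right)}} = \frac{5}{- \frac{11}{8} - 8 + 14} = \frac{5}{\frac{37}{8}} = 5 \cdot \frac{8}{37} = \frac{40}{37}$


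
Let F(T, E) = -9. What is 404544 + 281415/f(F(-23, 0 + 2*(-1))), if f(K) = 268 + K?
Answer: 105058311/259 ≈ 4.0563e+5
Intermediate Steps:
404544 + 281415/f(F(-23, 0 + 2*(-1))) = 404544 + 281415/(268 - 9) = 404544 + 281415/259 = 105058311/259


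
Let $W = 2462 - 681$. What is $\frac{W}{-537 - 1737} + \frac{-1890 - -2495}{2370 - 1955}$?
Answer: $\frac{127331}{188742} \approx 0.67463$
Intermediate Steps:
$W = 1781$ ($W = 2462 - 681 = 1781$)
$\frac{W}{-537 - 1737} + \frac{-1890 - -2495}{2370 - 1955} = \frac{1781}{-537 - 1737} + \frac{-1890 - -2495}{2370 - 1955} = \frac{1781}{-537 - 1737} + \frac{-1890 + 2495}{415} = \frac{1781}{-2274} + 605 \cdot \frac{1}{415} = 1781 \left(- \frac{1}{2274}\right) + \frac{121}{83} = - \frac{1781}{2274} + \frac{121}{83} = \frac{127331}{188742}$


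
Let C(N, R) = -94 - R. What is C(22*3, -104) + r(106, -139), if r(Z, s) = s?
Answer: -129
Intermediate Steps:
C(22*3, -104) + r(106, -139) = (-94 - 1*(-104)) - 139 = (-94 + 104) - 139 = 10 - 139 = -129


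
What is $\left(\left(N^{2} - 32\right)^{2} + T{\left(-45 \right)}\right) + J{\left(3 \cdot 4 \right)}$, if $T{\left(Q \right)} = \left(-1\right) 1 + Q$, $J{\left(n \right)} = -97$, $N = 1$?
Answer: $818$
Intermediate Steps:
$T{\left(Q \right)} = -1 + Q$
$\left(\left(N^{2} - 32\right)^{2} + T{\left(-45 \right)}\right) + J{\left(3 \cdot 4 \right)} = \left(\left(1^{2} - 32\right)^{2} - 46\right) - 97 = \left(\left(1 - 32\right)^{2} - 46\right) - 97 = \left(\left(-31\right)^{2} - 46\right) - 97 = \left(961 - 46\right) - 97 = 915 - 97 = 818$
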